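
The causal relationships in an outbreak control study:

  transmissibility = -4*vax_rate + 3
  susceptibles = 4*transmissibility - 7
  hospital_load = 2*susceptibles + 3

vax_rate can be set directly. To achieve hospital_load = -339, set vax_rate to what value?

Substituting into the susceptibles equation gives susceptibles = -16*vax_rate + 5.
hospital_load becomes -32*vax_rate + 13.
Solve -32*vax_rate + 13 = -339: vax_rate = (-339 - 13) / -32 = 11.

vax_rate = 11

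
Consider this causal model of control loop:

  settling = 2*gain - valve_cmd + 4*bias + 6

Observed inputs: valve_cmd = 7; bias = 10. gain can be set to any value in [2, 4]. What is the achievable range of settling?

Substituting into the settling equation gives settling = 2*gain + 39.
Linear in gain, so extremes are at the endpoints: gain = 2 gives settling = 43; gain = 4 gives settling = 47.

43 to 47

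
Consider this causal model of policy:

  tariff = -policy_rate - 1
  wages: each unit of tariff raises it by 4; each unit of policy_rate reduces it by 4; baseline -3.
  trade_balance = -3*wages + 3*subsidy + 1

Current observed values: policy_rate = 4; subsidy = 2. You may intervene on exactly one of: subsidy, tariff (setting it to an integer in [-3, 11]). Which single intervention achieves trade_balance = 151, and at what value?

set subsidy = 11

Intervening on subsidy: with other inputs at their observed values, trade_balance = 3*subsidy + 118. Solving for 151 gives subsidy = 11, within [-3, 11].
Intervening on tariff: trade_balance = -12*tariff + 64. Reaching 151 requires tariff = -29/4, not an integer.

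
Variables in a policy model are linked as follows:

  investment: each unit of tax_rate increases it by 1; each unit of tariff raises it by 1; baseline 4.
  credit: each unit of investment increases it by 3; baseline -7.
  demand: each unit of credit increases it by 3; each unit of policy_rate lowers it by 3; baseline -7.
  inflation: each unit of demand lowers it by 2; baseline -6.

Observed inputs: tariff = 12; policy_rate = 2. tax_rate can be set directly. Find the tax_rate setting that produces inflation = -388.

Substituting into the investment equation gives investment = tax_rate + 16.
So credit = 3*tax_rate + 41.
So demand = 9*tax_rate + 110.
inflation becomes -18*tax_rate - 226.
Solve -18*tax_rate - 226 = -388: tax_rate = (-388 + 226) / -18 = 9.

tax_rate = 9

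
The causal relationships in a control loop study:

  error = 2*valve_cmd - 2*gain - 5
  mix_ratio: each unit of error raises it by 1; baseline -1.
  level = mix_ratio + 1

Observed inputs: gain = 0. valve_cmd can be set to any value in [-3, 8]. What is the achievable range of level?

Substituting into the error equation gives error = 2*valve_cmd - 5.
This gives mix_ratio = 2*valve_cmd - 6.
Substituting into the level equation gives level = 2*valve_cmd - 5.
Linear in valve_cmd, so extremes are at the endpoints: valve_cmd = -3 gives level = -11; valve_cmd = 8 gives level = 11.

-11 to 11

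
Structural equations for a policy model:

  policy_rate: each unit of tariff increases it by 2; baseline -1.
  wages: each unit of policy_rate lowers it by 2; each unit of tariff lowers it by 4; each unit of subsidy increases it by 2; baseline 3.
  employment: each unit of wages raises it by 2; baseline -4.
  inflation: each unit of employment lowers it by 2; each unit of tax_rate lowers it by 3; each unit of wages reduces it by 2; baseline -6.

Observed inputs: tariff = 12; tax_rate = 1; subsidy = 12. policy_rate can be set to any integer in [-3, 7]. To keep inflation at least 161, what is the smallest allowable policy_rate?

Intervening on policy_rate fixes its value directly, overriding its dependence on tariff.
Substituting into the wages equation gives wages = -2*policy_rate - 21.
Substituting into the employment equation gives employment = -4*policy_rate - 46.
So inflation = 12*policy_rate + 125.
Require 12*policy_rate + 125 ≥ 161, so policy_rate ≥ 3.
The smallest integer in [-3, 7] satisfying this is 3.

policy_rate = 3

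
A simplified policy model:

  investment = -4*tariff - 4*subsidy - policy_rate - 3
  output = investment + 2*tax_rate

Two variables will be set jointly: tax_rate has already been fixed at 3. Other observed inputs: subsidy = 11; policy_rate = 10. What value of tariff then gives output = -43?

tariff = -2

With tax_rate held at 3:
Substituting into the investment equation gives investment = -4*tariff - 57.
Substituting into the output equation gives output = -4*tariff - 51.
Solve -4*tariff - 51 = -43: tariff = (-43 + 51) / -4 = -2.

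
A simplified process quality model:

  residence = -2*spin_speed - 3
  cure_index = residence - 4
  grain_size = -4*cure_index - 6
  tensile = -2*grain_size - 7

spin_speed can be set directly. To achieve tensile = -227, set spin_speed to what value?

Substituting into the cure_index equation gives cure_index = -2*spin_speed - 7.
This gives grain_size = 8*spin_speed + 22.
Substituting into the tensile equation gives tensile = -16*spin_speed - 51.
Solve -16*spin_speed - 51 = -227: spin_speed = (-227 + 51) / -16 = 11.

spin_speed = 11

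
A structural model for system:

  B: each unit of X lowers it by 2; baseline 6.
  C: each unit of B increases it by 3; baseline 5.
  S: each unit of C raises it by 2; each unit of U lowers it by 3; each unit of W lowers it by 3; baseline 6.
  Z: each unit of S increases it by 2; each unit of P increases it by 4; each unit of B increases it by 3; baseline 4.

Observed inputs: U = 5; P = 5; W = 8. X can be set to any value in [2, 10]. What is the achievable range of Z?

Substituting into the C equation gives C = -6*X + 23.
Substituting into the S equation gives S = -12*X + 13.
So Z = -30*X + 68.
Linear in X, so extremes are at the endpoints: X = 2 gives Z = 8; X = 10 gives Z = -232.

-232 to 8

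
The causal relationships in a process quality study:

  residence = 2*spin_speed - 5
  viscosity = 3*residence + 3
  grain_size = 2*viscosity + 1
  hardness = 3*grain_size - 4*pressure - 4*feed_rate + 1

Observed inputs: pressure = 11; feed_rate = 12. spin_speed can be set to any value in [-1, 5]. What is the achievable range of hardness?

Substituting into the viscosity equation gives viscosity = 6*spin_speed - 12.
grain_size becomes 12*spin_speed - 23.
hardness becomes 36*spin_speed - 160.
Linear in spin_speed, so extremes are at the endpoints: spin_speed = -1 gives hardness = -196; spin_speed = 5 gives hardness = 20.

-196 to 20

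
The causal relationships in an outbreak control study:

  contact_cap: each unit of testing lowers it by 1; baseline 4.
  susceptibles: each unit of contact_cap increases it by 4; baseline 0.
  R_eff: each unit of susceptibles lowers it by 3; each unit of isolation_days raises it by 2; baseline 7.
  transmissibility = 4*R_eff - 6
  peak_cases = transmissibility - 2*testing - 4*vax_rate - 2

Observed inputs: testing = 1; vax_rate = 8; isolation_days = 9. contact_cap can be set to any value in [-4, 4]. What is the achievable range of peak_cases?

Intervening on contact_cap fixes its value directly, overriding its dependence on testing.
Substituting into the R_eff equation gives R_eff = -12*contact_cap + 25.
So transmissibility = -48*contact_cap + 94.
Substituting into the peak_cases equation gives peak_cases = -48*contact_cap + 58.
Linear in contact_cap, so extremes are at the endpoints: contact_cap = -4 gives peak_cases = 250; contact_cap = 4 gives peak_cases = -134.

-134 to 250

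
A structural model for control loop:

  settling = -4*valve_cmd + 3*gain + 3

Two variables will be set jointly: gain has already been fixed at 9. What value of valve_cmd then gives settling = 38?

valve_cmd = -2

With gain held at 9:
Substituting into the settling equation gives settling = -4*valve_cmd + 30.
Solve -4*valve_cmd + 30 = 38: valve_cmd = (38 - 30) / -4 = -2.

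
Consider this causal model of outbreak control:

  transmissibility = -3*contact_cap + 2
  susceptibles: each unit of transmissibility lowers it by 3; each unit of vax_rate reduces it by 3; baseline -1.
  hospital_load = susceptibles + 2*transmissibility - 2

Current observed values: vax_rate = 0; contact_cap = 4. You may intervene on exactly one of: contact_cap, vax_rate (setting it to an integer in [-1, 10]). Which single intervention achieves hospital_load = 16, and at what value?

set contact_cap = 7

Intervening on contact_cap: with other inputs at their observed values, hospital_load = 3*contact_cap - 5. Solving for 16 gives contact_cap = 7, within [-1, 10].
Intervening on vax_rate: hospital_load = -3*vax_rate + 7. Reaching 16 requires vax_rate = -3, outside [-1, 10].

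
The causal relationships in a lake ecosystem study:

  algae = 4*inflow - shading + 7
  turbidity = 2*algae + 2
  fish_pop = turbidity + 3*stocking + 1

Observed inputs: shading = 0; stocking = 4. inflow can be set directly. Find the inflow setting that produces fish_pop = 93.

inflow = 8

Substituting into the algae equation gives algae = 4*inflow + 7.
Substituting into the turbidity equation gives turbidity = 8*inflow + 16.
Substituting into the fish_pop equation gives fish_pop = 8*inflow + 29.
Solve 8*inflow + 29 = 93: inflow = (93 - 29) / 8 = 8.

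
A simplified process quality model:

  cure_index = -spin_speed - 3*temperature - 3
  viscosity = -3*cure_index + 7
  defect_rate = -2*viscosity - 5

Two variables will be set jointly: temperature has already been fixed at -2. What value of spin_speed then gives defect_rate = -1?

spin_speed = 0

With temperature held at -2:
Substituting into the cure_index equation gives cure_index = -spin_speed + 3.
This gives viscosity = 3*spin_speed - 2.
So defect_rate = -6*spin_speed - 1.
Solve -6*spin_speed - 1 = -1: spin_speed = (-1 + 1) / -6 = 0.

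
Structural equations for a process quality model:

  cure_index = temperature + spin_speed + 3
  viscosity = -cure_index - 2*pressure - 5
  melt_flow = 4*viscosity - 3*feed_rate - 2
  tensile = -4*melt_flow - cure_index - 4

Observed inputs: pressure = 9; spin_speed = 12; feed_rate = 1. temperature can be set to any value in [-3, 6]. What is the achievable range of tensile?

564 to 699

Substituting into the cure_index equation gives cure_index = temperature + 15.
Substituting into the viscosity equation gives viscosity = -temperature - 38.
This gives melt_flow = -4*temperature - 157.
This gives tensile = 15*temperature + 609.
Linear in temperature, so extremes are at the endpoints: temperature = -3 gives tensile = 564; temperature = 6 gives tensile = 699.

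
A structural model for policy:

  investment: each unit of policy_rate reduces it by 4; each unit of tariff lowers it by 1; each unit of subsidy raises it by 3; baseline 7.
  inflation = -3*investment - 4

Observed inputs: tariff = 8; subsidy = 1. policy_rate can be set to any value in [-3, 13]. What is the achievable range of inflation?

-46 to 146

Substituting into the investment equation gives investment = -4*policy_rate + 2.
So inflation = 12*policy_rate - 10.
Linear in policy_rate, so extremes are at the endpoints: policy_rate = -3 gives inflation = -46; policy_rate = 13 gives inflation = 146.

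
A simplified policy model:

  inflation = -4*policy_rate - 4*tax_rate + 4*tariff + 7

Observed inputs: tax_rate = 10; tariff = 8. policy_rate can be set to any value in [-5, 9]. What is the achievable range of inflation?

Substituting into the inflation equation gives inflation = -4*policy_rate - 1.
Linear in policy_rate, so extremes are at the endpoints: policy_rate = -5 gives inflation = 19; policy_rate = 9 gives inflation = -37.

-37 to 19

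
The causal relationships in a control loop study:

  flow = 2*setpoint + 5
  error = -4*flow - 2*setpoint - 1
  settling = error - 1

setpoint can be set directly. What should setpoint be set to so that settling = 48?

Substituting into the error equation gives error = -10*setpoint - 21.
So settling = -10*setpoint - 22.
Solve -10*setpoint - 22 = 48: setpoint = (48 + 22) / -10 = -7.

setpoint = -7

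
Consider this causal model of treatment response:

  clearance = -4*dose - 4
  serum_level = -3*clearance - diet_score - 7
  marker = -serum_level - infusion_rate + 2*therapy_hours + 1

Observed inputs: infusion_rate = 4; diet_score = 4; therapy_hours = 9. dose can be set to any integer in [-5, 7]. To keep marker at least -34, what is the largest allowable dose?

Substituting into the serum_level equation gives serum_level = 12*dose + 1.
This gives marker = -12*dose + 14.
Require -12*dose + 14 ≥ -34, so dose ≤ 4.
The largest integer in [-5, 7] satisfying this is 4.

dose = 4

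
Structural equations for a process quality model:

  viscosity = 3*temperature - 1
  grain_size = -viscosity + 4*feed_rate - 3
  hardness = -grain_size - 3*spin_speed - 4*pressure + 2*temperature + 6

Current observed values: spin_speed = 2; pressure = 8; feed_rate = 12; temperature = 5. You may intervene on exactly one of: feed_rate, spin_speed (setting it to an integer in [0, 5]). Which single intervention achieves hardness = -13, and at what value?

Intervening on feed_rate: with other inputs at their observed values, hardness = -4*feed_rate - 5. Solving for -13 gives feed_rate = 2, within [0, 5].
Intervening on spin_speed: hardness = -3*spin_speed - 47. Reaching -13 requires spin_speed = -34/3, not an integer.

set feed_rate = 2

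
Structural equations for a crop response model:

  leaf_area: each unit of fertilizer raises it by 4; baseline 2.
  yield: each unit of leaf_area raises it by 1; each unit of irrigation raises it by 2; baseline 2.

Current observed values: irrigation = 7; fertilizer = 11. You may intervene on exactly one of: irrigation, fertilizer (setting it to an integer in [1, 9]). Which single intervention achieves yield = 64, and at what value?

Intervening on irrigation: with other inputs at their observed values, yield = 2*irrigation + 48. Solving for 64 gives irrigation = 8, within [1, 9].
Intervening on fertilizer: yield = 4*fertilizer + 18. Reaching 64 requires fertilizer = 23/2, not an integer.

set irrigation = 8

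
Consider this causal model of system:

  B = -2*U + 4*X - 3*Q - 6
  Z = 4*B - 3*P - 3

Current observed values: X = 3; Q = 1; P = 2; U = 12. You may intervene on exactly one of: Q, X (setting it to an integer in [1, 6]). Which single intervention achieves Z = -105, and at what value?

Intervening on Q: with other inputs at their observed values, Z = -12*Q - 81. Solving for -105 gives Q = 2, within [1, 6].
Intervening on X: Z = 16*X - 141. Reaching -105 requires X = 9/4, not an integer.

set Q = 2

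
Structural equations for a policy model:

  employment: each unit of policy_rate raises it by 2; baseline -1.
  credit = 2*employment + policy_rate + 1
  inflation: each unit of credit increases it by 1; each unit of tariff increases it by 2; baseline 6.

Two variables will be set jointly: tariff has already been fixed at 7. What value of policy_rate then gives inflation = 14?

With tariff held at 7:
Substituting into the credit equation gives credit = 5*policy_rate - 1.
Substituting into the inflation equation gives inflation = 5*policy_rate + 19.
Solve 5*policy_rate + 19 = 14: policy_rate = (14 - 19) / 5 = -1.

policy_rate = -1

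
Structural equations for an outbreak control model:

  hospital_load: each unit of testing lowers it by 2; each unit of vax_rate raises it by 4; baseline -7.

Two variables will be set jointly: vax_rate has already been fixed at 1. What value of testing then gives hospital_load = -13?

testing = 5

With vax_rate held at 1:
Substituting into the hospital_load equation gives hospital_load = -2*testing - 3.
Solve -2*testing - 3 = -13: testing = (-13 + 3) / -2 = 5.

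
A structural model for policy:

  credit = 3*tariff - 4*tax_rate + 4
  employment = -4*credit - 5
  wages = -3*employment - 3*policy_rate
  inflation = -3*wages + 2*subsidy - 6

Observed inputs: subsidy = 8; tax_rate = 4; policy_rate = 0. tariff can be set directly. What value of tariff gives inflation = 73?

tariff = 3

Substituting into the credit equation gives credit = 3*tariff - 12.
Substituting into the employment equation gives employment = -12*tariff + 43.
wages becomes 36*tariff - 129.
Substituting into the inflation equation gives inflation = -108*tariff + 397.
Solve -108*tariff + 397 = 73: tariff = (73 - 397) / -108 = 3.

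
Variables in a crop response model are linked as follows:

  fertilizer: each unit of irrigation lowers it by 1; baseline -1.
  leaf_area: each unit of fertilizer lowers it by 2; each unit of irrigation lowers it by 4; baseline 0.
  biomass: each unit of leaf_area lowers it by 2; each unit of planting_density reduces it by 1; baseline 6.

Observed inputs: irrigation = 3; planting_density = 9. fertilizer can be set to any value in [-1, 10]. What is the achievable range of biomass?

17 to 61

Intervening on fertilizer fixes its value directly, overriding its dependence on irrigation.
Substituting into the leaf_area equation gives leaf_area = -2*fertilizer - 12.
Substituting into the biomass equation gives biomass = 4*fertilizer + 21.
Linear in fertilizer, so extremes are at the endpoints: fertilizer = -1 gives biomass = 17; fertilizer = 10 gives biomass = 61.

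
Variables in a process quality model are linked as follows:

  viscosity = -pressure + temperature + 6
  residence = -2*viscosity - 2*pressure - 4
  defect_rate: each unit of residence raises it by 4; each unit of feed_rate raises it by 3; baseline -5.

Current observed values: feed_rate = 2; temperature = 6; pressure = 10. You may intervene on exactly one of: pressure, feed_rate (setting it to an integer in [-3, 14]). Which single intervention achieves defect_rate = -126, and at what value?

Intervening on pressure: the paths from pressure to defect_rate cancel (net effect zero), leaving defect_rate = -111; -126 is unreachable this way.
Intervening on feed_rate: with other inputs at their observed values, defect_rate = 3*feed_rate - 117. Solving for -126 gives feed_rate = -3, within [-3, 14].

set feed_rate = -3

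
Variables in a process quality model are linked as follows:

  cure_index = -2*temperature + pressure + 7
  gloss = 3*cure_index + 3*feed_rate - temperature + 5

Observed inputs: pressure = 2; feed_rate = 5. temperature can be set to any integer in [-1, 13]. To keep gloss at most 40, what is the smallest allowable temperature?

temperature = 1

Substituting into the cure_index equation gives cure_index = -2*temperature + 9.
Substituting into the gloss equation gives gloss = -7*temperature + 47.
Require -7*temperature + 47 ≤ 40, so temperature ≥ 1.
The smallest integer in [-1, 13] satisfying this is 1.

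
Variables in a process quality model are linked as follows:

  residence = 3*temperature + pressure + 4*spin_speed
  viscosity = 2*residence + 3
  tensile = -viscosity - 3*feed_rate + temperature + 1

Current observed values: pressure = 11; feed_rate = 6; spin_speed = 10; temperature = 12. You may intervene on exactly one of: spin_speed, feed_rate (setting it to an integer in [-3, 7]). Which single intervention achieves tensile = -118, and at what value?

set spin_speed = 2

Intervening on spin_speed: with other inputs at their observed values, tensile = -8*spin_speed - 102. Solving for -118 gives spin_speed = 2, within [-3, 7].
Intervening on feed_rate: tensile = -3*feed_rate - 164. Reaching -118 requires feed_rate = -46/3, not an integer.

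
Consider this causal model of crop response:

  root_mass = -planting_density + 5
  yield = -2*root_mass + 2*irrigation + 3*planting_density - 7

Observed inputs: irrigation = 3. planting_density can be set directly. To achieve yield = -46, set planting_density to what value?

planting_density = -7

Substituting into the yield equation gives yield = 5*planting_density - 11.
Solve 5*planting_density - 11 = -46: planting_density = (-46 + 11) / 5 = -7.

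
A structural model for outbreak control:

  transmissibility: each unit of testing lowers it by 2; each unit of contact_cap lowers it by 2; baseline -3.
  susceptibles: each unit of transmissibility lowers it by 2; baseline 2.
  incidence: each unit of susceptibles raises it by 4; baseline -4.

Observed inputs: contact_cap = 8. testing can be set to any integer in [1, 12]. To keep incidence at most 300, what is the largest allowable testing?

testing = 9

Substituting into the transmissibility equation gives transmissibility = -2*testing - 19.
So susceptibles = 4*testing + 40.
incidence becomes 16*testing + 156.
Require 16*testing + 156 ≤ 300, so testing ≤ 9.
The largest integer in [1, 12] satisfying this is 9.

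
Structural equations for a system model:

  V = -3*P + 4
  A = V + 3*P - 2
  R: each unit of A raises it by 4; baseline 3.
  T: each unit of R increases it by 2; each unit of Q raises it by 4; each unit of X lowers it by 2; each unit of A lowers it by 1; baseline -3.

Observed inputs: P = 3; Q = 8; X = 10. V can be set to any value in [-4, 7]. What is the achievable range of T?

36 to 113

Intervening on V fixes its value directly, overriding its dependence on P.
Substituting into the A equation gives A = V + 7.
This gives R = 4*V + 31.
T becomes 7*V + 64.
Linear in V, so extremes are at the endpoints: V = -4 gives T = 36; V = 7 gives T = 113.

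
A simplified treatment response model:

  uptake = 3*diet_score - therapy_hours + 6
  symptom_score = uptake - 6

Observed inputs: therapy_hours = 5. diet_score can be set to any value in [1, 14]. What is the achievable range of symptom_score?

-2 to 37

Substituting into the uptake equation gives uptake = 3*diet_score + 1.
Substituting into the symptom_score equation gives symptom_score = 3*diet_score - 5.
Linear in diet_score, so extremes are at the endpoints: diet_score = 1 gives symptom_score = -2; diet_score = 14 gives symptom_score = 37.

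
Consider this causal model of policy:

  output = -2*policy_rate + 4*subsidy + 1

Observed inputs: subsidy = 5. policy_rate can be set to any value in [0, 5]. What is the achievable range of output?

11 to 21

Substituting into the output equation gives output = -2*policy_rate + 21.
Linear in policy_rate, so extremes are at the endpoints: policy_rate = 0 gives output = 21; policy_rate = 5 gives output = 11.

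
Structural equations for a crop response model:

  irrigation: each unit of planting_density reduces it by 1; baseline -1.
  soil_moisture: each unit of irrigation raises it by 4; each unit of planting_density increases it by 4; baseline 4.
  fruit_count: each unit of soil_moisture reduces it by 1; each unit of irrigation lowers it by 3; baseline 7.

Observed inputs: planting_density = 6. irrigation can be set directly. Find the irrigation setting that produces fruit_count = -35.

Intervening on irrigation fixes its value directly, overriding its dependence on planting_density.
Substituting into the soil_moisture equation gives soil_moisture = 4*irrigation + 28.
This gives fruit_count = -7*irrigation - 21.
Solve -7*irrigation - 21 = -35: irrigation = (-35 + 21) / -7 = 2.

irrigation = 2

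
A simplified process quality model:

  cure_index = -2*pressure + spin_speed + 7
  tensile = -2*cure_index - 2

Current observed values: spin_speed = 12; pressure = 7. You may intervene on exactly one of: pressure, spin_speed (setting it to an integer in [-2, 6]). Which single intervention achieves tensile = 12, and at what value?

Intervening on pressure: tensile = 4*pressure - 40. Reaching 12 requires pressure = 13, outside [-2, 6].
Intervening on spin_speed: with other inputs at their observed values, tensile = -2*spin_speed + 12. Solving for 12 gives spin_speed = 0, within [-2, 6].

set spin_speed = 0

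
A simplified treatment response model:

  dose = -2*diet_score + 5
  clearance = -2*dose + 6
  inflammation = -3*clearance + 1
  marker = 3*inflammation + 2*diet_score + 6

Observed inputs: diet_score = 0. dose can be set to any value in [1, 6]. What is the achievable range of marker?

Intervening on dose fixes its value directly, overriding its dependence on diet_score.
Substituting into the inflammation equation gives inflammation = 6*dose - 17.
This gives marker = 18*dose - 45.
Linear in dose, so extremes are at the endpoints: dose = 1 gives marker = -27; dose = 6 gives marker = 63.

-27 to 63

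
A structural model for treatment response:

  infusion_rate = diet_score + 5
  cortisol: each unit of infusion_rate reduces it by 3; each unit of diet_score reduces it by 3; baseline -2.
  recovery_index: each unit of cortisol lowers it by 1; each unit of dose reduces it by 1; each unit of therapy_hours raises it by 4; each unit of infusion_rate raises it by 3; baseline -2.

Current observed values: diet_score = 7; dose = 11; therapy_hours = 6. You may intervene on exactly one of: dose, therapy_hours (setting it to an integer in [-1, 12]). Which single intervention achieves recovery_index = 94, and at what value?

set therapy_hours = 3

Intervening on dose: recovery_index = -dose + 117. Reaching 94 requires dose = 23, outside [-1, 12].
Intervening on therapy_hours: with other inputs at their observed values, recovery_index = 4*therapy_hours + 82. Solving for 94 gives therapy_hours = 3, within [-1, 12].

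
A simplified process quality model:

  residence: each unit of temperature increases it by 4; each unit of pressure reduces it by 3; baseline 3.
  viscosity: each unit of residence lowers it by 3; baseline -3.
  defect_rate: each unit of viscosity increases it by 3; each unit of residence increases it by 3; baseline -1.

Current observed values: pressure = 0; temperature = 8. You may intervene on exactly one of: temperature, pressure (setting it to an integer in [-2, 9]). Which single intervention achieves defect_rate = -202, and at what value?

Intervening on temperature: defect_rate = -24*temperature - 28. Reaching -202 requires temperature = 29/4, not an integer.
Intervening on pressure: with other inputs at their observed values, defect_rate = 18*pressure - 220. Solving for -202 gives pressure = 1, within [-2, 9].

set pressure = 1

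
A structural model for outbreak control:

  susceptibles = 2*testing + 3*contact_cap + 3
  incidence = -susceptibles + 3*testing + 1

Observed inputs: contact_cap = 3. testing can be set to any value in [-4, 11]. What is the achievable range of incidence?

Substituting into the susceptibles equation gives susceptibles = 2*testing + 12.
So incidence = testing - 11.
Linear in testing, so extremes are at the endpoints: testing = -4 gives incidence = -15; testing = 11 gives incidence = 0.

-15 to 0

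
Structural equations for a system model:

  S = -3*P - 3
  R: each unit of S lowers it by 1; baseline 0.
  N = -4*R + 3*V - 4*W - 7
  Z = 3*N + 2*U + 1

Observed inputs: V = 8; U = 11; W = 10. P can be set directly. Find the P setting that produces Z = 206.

Substituting into the R equation gives R = 3*P + 3.
This gives N = -12*P - 35.
Substituting into the Z equation gives Z = -36*P - 82.
Solve -36*P - 82 = 206: P = (206 + 82) / -36 = -8.

P = -8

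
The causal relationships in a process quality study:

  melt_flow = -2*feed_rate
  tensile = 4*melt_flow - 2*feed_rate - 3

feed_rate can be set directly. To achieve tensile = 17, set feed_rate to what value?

feed_rate = -2

Substituting into the tensile equation gives tensile = -10*feed_rate - 3.
Solve -10*feed_rate - 3 = 17: feed_rate = (17 + 3) / -10 = -2.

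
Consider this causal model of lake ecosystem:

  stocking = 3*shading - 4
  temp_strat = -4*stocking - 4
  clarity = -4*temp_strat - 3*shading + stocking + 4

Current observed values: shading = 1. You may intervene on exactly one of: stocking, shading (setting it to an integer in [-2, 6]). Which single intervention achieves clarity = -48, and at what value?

Intervening on stocking: clarity = 17*stocking + 17. Reaching -48 requires stocking = -65/17, not an integer.
Intervening on shading: with other inputs at their observed values, clarity = 48*shading - 48. Solving for -48 gives shading = 0, within [-2, 6].

set shading = 0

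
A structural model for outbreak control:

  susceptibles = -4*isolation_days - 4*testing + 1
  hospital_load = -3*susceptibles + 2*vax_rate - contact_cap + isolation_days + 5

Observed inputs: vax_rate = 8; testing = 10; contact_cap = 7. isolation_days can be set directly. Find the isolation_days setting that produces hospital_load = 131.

isolation_days = 0

Substituting into the susceptibles equation gives susceptibles = -4*isolation_days - 39.
So hospital_load = 13*isolation_days + 131.
Solve 13*isolation_days + 131 = 131: isolation_days = (131 - 131) / 13 = 0.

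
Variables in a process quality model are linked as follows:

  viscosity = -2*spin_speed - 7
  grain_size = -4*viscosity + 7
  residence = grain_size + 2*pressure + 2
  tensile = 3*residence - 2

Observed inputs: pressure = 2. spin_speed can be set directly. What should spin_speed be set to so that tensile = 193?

Substituting into the grain_size equation gives grain_size = 8*spin_speed + 35.
Substituting into the residence equation gives residence = 8*spin_speed + 41.
Substituting into the tensile equation gives tensile = 24*spin_speed + 121.
Solve 24*spin_speed + 121 = 193: spin_speed = (193 - 121) / 24 = 3.

spin_speed = 3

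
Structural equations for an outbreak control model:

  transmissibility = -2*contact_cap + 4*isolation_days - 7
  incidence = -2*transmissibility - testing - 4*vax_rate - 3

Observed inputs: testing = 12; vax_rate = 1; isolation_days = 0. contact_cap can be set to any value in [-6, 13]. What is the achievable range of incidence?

-29 to 47

Substituting into the transmissibility equation gives transmissibility = -2*contact_cap - 7.
So incidence = 4*contact_cap - 5.
Linear in contact_cap, so extremes are at the endpoints: contact_cap = -6 gives incidence = -29; contact_cap = 13 gives incidence = 47.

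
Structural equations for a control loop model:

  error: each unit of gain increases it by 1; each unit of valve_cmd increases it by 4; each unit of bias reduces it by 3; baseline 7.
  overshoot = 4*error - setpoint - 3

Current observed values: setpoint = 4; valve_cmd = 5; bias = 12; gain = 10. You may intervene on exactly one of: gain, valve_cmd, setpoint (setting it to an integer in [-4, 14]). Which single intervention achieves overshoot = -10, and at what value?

set setpoint = 11

Intervening on gain: overshoot = 4*gain - 43. Reaching -10 requires gain = 33/4, not an integer.
Intervening on valve_cmd: overshoot = 16*valve_cmd - 83. Reaching -10 requires valve_cmd = 73/16, not an integer.
Intervening on setpoint: with other inputs at their observed values, overshoot = -setpoint + 1. Solving for -10 gives setpoint = 11, within [-4, 14].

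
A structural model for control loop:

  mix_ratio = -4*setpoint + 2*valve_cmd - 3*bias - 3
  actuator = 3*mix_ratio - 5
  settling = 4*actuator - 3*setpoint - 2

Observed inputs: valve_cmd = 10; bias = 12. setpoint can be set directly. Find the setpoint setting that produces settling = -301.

setpoint = 1

Substituting into the mix_ratio equation gives mix_ratio = -4*setpoint - 19.
Substituting into the actuator equation gives actuator = -12*setpoint - 62.
This gives settling = -51*setpoint - 250.
Solve -51*setpoint - 250 = -301: setpoint = (-301 + 250) / -51 = 1.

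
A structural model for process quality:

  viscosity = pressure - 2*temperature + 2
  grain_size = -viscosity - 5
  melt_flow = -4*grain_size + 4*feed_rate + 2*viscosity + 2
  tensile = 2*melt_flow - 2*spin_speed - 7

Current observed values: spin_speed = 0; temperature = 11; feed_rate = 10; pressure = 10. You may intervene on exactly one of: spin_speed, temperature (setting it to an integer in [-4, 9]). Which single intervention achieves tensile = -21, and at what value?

Intervening on spin_speed: with other inputs at their observed values, tensile = -2*spin_speed - 3. Solving for -21 gives spin_speed = 9, within [-4, 9].
Intervening on temperature: tensile = -24*temperature + 261. Reaching -21 requires temperature = 47/4, not an integer.

set spin_speed = 9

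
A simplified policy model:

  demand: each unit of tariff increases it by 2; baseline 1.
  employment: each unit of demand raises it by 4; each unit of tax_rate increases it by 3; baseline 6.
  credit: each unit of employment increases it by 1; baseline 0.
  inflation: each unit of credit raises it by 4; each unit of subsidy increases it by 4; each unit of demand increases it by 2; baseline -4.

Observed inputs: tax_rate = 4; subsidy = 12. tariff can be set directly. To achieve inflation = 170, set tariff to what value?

tariff = 1

Substituting into the employment equation gives employment = 8*tariff + 22.
Substituting into the credit equation gives credit = 8*tariff + 22.
This gives inflation = 36*tariff + 134.
Solve 36*tariff + 134 = 170: tariff = (170 - 134) / 36 = 1.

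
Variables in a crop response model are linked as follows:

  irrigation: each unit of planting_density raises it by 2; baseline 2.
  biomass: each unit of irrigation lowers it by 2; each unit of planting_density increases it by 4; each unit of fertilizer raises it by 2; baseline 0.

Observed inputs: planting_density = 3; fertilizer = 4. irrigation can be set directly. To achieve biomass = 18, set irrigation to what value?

Intervening on irrigation fixes its value directly, overriding its dependence on planting_density.
Substituting into the biomass equation gives biomass = -2*irrigation + 20.
Solve -2*irrigation + 20 = 18: irrigation = (18 - 20) / -2 = 1.

irrigation = 1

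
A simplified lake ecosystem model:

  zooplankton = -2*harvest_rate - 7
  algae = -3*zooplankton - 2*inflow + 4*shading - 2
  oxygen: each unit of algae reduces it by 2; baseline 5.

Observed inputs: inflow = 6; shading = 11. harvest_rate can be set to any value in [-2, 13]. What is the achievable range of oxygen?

-253 to -73

Substituting into the algae equation gives algae = 6*harvest_rate + 51.
This gives oxygen = -12*harvest_rate - 97.
Linear in harvest_rate, so extremes are at the endpoints: harvest_rate = -2 gives oxygen = -73; harvest_rate = 13 gives oxygen = -253.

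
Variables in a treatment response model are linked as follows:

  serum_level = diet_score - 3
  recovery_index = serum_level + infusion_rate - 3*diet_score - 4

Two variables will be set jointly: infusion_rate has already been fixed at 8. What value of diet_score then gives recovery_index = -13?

diet_score = 7

With infusion_rate held at 8:
Substituting into the recovery_index equation gives recovery_index = -2*diet_score + 1.
Solve -2*diet_score + 1 = -13: diet_score = (-13 - 1) / -2 = 7.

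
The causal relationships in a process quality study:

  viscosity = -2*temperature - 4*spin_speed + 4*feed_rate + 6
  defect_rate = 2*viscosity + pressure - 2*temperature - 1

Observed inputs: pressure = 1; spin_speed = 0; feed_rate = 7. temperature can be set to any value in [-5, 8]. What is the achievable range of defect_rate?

20 to 98

Substituting into the viscosity equation gives viscosity = -2*temperature + 34.
This gives defect_rate = -6*temperature + 68.
Linear in temperature, so extremes are at the endpoints: temperature = -5 gives defect_rate = 98; temperature = 8 gives defect_rate = 20.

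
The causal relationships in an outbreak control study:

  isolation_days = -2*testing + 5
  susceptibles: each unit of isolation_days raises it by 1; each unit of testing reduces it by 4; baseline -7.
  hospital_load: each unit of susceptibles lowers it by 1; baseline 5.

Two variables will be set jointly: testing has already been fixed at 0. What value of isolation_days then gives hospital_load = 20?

isolation_days = -8

With testing held at 0:
Intervening on isolation_days fixes its value directly, overriding its dependence on testing.
Substituting into the susceptibles equation gives susceptibles = isolation_days - 7.
Substituting into the hospital_load equation gives hospital_load = -isolation_days + 12.
Solve -isolation_days + 12 = 20: isolation_days = (20 - 12) / -1 = -8.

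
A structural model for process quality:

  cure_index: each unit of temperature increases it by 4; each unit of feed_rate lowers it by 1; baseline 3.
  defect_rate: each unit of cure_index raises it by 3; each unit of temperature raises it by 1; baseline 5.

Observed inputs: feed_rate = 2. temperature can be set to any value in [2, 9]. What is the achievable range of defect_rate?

34 to 125

Substituting into the cure_index equation gives cure_index = 4*temperature + 1.
Substituting into the defect_rate equation gives defect_rate = 13*temperature + 8.
Linear in temperature, so extremes are at the endpoints: temperature = 2 gives defect_rate = 34; temperature = 9 gives defect_rate = 125.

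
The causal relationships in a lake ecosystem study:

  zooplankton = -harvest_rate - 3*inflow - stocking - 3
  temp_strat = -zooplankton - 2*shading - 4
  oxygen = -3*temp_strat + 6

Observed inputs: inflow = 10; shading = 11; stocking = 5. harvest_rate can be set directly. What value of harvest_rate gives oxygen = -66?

harvest_rate = 12

Substituting into the zooplankton equation gives zooplankton = -harvest_rate - 38.
Substituting into the temp_strat equation gives temp_strat = harvest_rate + 12.
Substituting into the oxygen equation gives oxygen = -3*harvest_rate - 30.
Solve -3*harvest_rate - 30 = -66: harvest_rate = (-66 + 30) / -3 = 12.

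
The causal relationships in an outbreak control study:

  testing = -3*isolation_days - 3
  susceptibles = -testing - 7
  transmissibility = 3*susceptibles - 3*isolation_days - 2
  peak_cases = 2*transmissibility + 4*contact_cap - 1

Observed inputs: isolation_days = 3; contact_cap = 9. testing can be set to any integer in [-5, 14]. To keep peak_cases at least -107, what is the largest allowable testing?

testing = 13

Intervening on testing fixes its value directly, overriding its dependence on isolation_days.
Substituting into the transmissibility equation gives transmissibility = -3*testing - 32.
Substituting into the peak_cases equation gives peak_cases = -6*testing - 29.
Require -6*testing - 29 ≥ -107, so testing ≤ 13.
The largest integer in [-5, 14] satisfying this is 13.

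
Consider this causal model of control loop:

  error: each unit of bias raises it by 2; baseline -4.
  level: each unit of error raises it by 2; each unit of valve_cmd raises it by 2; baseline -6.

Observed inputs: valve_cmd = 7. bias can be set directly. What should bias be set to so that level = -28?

bias = -7

Substituting into the level equation gives level = 4*bias.
Solve 4*bias = -28: bias = -28 / 4 = -7.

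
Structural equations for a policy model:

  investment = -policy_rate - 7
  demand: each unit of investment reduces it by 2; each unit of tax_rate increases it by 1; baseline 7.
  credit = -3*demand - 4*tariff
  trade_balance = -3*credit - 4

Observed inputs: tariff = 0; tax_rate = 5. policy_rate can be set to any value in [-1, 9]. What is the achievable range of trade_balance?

Substituting into the demand equation gives demand = 2*policy_rate + 26.
Substituting into the credit equation gives credit = -6*policy_rate - 78.
This gives trade_balance = 18*policy_rate + 230.
Linear in policy_rate, so extremes are at the endpoints: policy_rate = -1 gives trade_balance = 212; policy_rate = 9 gives trade_balance = 392.

212 to 392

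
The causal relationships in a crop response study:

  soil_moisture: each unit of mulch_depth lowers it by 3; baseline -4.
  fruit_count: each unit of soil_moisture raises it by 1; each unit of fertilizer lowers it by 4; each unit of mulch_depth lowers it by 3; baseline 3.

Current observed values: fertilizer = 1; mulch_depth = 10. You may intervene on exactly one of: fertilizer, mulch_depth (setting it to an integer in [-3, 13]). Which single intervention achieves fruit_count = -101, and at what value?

set fertilizer = 10

Intervening on fertilizer: with other inputs at their observed values, fruit_count = -4*fertilizer - 61. Solving for -101 gives fertilizer = 10, within [-3, 13].
Intervening on mulch_depth: fruit_count = -6*mulch_depth - 5. Reaching -101 requires mulch_depth = 16, outside [-3, 13].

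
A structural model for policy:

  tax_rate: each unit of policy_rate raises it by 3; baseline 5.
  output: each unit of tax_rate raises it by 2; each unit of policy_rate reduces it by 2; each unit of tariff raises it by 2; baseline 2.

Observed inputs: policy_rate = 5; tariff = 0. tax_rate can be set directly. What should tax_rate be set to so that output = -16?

Intervening on tax_rate fixes its value directly, overriding its dependence on policy_rate.
Substituting into the output equation gives output = 2*tax_rate - 8.
Solve 2*tax_rate - 8 = -16: tax_rate = (-16 + 8) / 2 = -4.

tax_rate = -4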